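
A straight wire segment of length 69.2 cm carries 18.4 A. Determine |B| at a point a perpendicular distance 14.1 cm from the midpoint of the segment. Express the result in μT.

For a finite straight segment, B = (μ₀I/4πd)(sinθ₁ + sinθ₂), where θ₁, θ₂ are the angles from the perpendicular to each end.
The perpendicular from the point meets the wire at its midpoint, so each end is L/2 = 0.346 m away along the wire.
sinθ₁ = 0.346/√(0.346²+0.141²) = 0.9261; sinθ₂ = 0.346/√(0.346²+0.141²) = 0.9261.
B = (4π×10⁻⁷ × 18.4) / (4π × 0.141) × (0.9261 + 0.9261) = 2.42×10⁻⁵ T.

B ≈ 24.2 μT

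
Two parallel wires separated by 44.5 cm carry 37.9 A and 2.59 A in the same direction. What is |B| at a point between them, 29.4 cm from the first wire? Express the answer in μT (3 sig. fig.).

Each long wire gives B = μ₀I/(2πd). Distances are d₁ = 0.294 m and d₂ = 0.151 m.
B₁ = 2.58×10⁻⁵ T, B₂ = 3.43×10⁻⁶ T.
Between parallel currents the two contributions point in opposite directions, so they subtract. B = |B₁ − B₂| = |2.58×10⁻⁵ − 3.43×10⁻⁶| = 2.24×10⁻⁵ T.

B ≈ 22.4 μT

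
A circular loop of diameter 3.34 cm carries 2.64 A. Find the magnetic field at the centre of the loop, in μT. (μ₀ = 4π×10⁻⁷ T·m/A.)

B ≈ 99.3 μT

At the centre of a circular loop the Biot–Savart law gives B = μ₀I/(2R) (so R = 0.0167 m).
B = (4π×10⁻⁷ × 2.64) / (2 × 0.0167) = 9.93×10⁻⁵ T.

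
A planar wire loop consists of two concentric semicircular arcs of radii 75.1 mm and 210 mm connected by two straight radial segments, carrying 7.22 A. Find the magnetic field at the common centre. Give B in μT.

B ≈ 19.4 μT

The radial connectors point toward the centre, so dl × r̂ = 0 and they contribute nothing.
Each semicircle gives μ₀I/(4R): inner arc 3.02×10⁻⁵ T, outer arc 1.08×10⁻⁵ T.
The two arcs carry current in opposite angular senses, so their fields oppose: B = |3.02×10⁻⁵ − 1.08×10⁻⁵| = 1.94×10⁻⁵ T.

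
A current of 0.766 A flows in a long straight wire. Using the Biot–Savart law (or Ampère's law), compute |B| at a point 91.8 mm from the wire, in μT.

B ≈ 1.67 μT

For an infinitely long straight wire, B = μ₀I/(2πd).
B = (4π×10⁻⁷ × 0.766) / (2π × 0.0918) = 1.67×10⁻⁶ T.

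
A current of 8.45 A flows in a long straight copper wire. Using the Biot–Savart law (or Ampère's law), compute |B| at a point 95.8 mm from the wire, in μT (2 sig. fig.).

B ≈ 18 μT

For an infinitely long straight wire, B = μ₀I/(2πd).
B = (4π×10⁻⁷ × 8.45) / (2π × 0.0958) = 1.76×10⁻⁵ T.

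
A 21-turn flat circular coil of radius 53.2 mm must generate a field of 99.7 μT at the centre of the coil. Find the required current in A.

I ≈ 0.402 A

For an N-turn coil, B = Nμ₀I/(2R) with R = 0.0532 m, so I = 2RB/(Nμ₀) = 2 × 0.0532 × 9.97×10⁻⁵ / (21 × 4π×10⁻⁷) = 0.402 A.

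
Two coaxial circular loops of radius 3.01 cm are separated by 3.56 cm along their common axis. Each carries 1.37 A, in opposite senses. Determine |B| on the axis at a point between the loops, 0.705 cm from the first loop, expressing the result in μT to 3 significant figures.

Each loop contributes B = μ₀IR²/[2(R²+z²)^(3/2)] on the axis, with z measured from that loop.
Loop 1 (z = 0.00705 m): B₁ = 2.64×10⁻⁵ T. Loop 2 (z = 0.02855 m): B₂ = 1.09×10⁻⁵ T.
The fields oppose: B = |B₁ − B₂| = 1.55×10⁻⁵ T.

B ≈ 15.5 μT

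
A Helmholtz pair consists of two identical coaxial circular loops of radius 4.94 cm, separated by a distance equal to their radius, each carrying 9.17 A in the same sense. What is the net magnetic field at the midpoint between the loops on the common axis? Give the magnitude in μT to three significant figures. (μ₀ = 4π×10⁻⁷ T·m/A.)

Each loop contributes B = μ₀IR²/[2(R²+z²)^(3/2)] on the axis, with z measured from that loop.
Loop 1 (z = 0.0247 m): B₁ = 8.35×10⁻⁵ T. Loop 2 (z = 0.0247 m): B₂ = 8.35×10⁻⁵ T.
The fields add: B = B₁ + B₂ = 1.67×10⁻⁴ T.

B ≈ 167 μT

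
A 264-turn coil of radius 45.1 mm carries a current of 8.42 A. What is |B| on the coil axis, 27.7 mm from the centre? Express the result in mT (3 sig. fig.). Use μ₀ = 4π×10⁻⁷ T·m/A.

For an N-turn flat coil, B = Nμ₀IR²/[2(R²+z²)^(3/2)] with R = 0.0451 m, z = 0.0277 m.
B = 264 × 7.26×10⁻⁵ T = 1.92×10⁻² T.

B ≈ 19.2 mT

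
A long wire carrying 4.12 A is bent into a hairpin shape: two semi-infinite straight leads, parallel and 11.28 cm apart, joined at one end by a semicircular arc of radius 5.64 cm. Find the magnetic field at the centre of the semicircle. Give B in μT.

The semicircular arc contributes B_arc = μ₀I·π/(4πR) = μ₀I/(4R) = 2.29×10⁻⁵ T.
Each semi-infinite lead is at perpendicular distance R = 0.0564 m from the centre, with the perpendicular foot at its near end, so it contributes μ₀I/(4πR); both point the same way, together 1.46×10⁻⁵ T.
Arc and leads all point the same direction: B = 2.29×10⁻⁵ + 1.46×10⁻⁵ = 3.76×10⁻⁵ T.

B ≈ 37.6 μT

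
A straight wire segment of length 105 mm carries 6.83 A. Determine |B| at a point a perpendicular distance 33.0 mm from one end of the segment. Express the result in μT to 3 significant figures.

For a finite straight segment, B = (μ₀I/4πd)(sinθ₁ + sinθ₂), where θ₁, θ₂ are the angles from the perpendicular to each end.
The perpendicular foot is at one end, so the two end-offsets along the wire are 0 and L = 0.105 m.
sinθ₁ = 0/√(0²+0.033²) = 0.0000; sinθ₂ = 0.105/√(0.105²+0.033²) = 0.9540.
B = (4π×10⁻⁷ × 6.83) / (4π × 0.033) × (0.0000 + 0.9540) = 1.97×10⁻⁵ T.

B ≈ 19.7 μT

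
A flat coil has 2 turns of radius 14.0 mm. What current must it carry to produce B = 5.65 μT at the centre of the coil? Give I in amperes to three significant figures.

For an N-turn coil, B = Nμ₀I/(2R) with R = 0.014 m, so I = 2RB/(Nμ₀) = 2 × 0.014 × 5.65×10⁻⁶ / (2 × 4π×10⁻⁷) = 6.29×10⁻² A.

I ≈ 0.0629 A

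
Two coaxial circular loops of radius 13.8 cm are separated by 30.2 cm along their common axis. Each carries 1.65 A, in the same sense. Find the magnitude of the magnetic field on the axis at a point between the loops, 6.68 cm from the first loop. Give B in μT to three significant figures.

B ≈ 6.45 μT

Each loop contributes B = μ₀IR²/[2(R²+z²)^(3/2)] on the axis, with z measured from that loop.
Loop 1 (z = 0.0668 m): B₁ = 5.48×10⁻⁶ T. Loop 2 (z = 0.2352 m): B₂ = 9.74×10⁻⁷ T.
The fields add: B = B₁ + B₂ = 6.45×10⁻⁶ T.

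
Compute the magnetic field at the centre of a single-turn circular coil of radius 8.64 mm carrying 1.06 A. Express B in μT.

B ≈ 77.1 μT

At the centre of a circular loop the Biot–Savart law gives B = μ₀I/(2R).
B = (4π×10⁻⁷ × 1.06) / (2 × 0.00864) = 7.71×10⁻⁵ T.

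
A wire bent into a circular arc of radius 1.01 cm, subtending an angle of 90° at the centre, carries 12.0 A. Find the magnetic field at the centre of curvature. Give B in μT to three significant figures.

The Biot–Savart field of a circular arc at its centre is B = μ₀Iφ/(4πR), with φ = 1.571 rad.
B = (4π×10⁻⁷ × 12.0 × 1.571) / (4π × 0.0101) = 1.87×10⁻⁴ T.

B ≈ 187 μT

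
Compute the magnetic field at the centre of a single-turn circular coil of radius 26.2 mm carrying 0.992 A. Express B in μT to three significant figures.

B ≈ 23.8 μT

At the centre of a circular loop the Biot–Savart law gives B = μ₀I/(2R).
B = (4π×10⁻⁷ × 0.992) / (2 × 0.0262) = 2.38×10⁻⁵ T.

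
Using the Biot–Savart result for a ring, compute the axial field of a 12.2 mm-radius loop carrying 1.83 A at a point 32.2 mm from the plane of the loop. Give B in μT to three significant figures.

On the axis of a circular loop, B = μ₀IR² / [2(R²+z²)^(3/2)].
R² + z² = (0.0122)² + (0.0322)² = 0.001186 m², and (R²+z²)^(3/2) = 4.08×10⁻⁵ m³.
B = (4π×10⁻⁷ × 1.83 × 0.0001488) / (2 × 4.08×10⁻⁵) = 4.19×10⁻⁶ T.

B ≈ 4.19 μT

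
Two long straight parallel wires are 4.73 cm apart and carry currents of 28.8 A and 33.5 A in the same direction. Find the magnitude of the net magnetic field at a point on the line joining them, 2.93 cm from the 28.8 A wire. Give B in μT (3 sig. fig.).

B ≈ 176 μT

Each long wire gives B = μ₀I/(2πd). Distances are d₁ = 0.0293 m and d₂ = 0.018 m.
B₁ = 1.97×10⁻⁴ T, B₂ = 3.72×10⁻⁴ T.
Between parallel currents the two contributions point in opposite directions, so they subtract. B = |B₁ − B₂| = |1.97×10⁻⁴ − 3.72×10⁻⁴| = 1.76×10⁻⁴ T.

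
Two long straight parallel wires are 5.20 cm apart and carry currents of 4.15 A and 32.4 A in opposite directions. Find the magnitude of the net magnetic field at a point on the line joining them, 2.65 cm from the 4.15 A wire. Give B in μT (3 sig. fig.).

Each long wire gives B = μ₀I/(2πd). Distances are d₁ = 0.0265 m and d₂ = 0.0255 m.
B₁ = 3.13×10⁻⁵ T, B₂ = 2.54×10⁻⁴ T.
Between antiparallel currents both contributions point the same way, so they add. B = B₁ + B₂ = 3.13×10⁻⁵ + 2.54×10⁻⁴ = 2.85×10⁻⁴ T.

B ≈ 285 μT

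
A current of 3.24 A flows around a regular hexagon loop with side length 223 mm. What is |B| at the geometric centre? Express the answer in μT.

Each side is a finite straight segment at perpendicular distance d = a/(2 tan(π/6)) = 0.1931 m from the centre, with end-angles ±π/6.
One side contributes B₁ = (μ₀I/4πd)·2 sin(π/6) = 1.68×10⁻⁶ T.
All 6 sides add in the same direction: B = 6 × 1.68×10⁻⁶ = 1.01×10⁻⁵ T.

B ≈ 10.1 μT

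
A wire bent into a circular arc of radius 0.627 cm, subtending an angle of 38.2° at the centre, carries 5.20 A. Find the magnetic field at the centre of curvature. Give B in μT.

B ≈ 55.3 μT

The Biot–Savart field of a circular arc at its centre is B = μ₀Iφ/(4πR), with φ = 0.6667 rad.
B = (4π×10⁻⁷ × 5.20 × 0.6667) / (4π × 0.00627) = 5.53×10⁻⁵ T.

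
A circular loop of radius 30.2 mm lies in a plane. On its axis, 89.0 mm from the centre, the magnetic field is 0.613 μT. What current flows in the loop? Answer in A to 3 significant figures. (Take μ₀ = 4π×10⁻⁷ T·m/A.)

I ≈ 0.888 A

On the axis of a loop, B = μ₀IR²/[2(R²+z²)^(3/2)], so I = 2B(R²+z²)^(3/2)/(μ₀R²).
R² + z² = 0.000912 + 0.007921 = 0.008833 m²; raised to 3/2 gives 8.30×10⁻⁴ m³.
I = 2 × 6.13×10⁻⁷ × 8.30×10⁻⁴ / (1.26×10⁻⁶ × 0.000912) = 0.888 A.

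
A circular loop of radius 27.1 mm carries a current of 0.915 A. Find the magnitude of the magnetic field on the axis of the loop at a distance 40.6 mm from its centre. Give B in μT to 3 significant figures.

On the axis of a circular loop, B = μ₀IR² / [2(R²+z²)^(3/2)].
R² + z² = (0.0271)² + (0.0406)² = 0.002383 m², and (R²+z²)^(3/2) = 1.16×10⁻⁴ m³.
B = (4π×10⁻⁷ × 0.915 × 0.0007344) / (2 × 1.16×10⁻⁴) = 3.63×10⁻⁶ T.

B ≈ 3.63 μT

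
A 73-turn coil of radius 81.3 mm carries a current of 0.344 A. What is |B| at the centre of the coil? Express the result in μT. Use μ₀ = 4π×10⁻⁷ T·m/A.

For an N-turn flat coil, B = Nμ₀I/(2R) with R = 0.0813 m.
B = 73 × 2.66×10⁻⁶ T = 1.94×10⁻⁴ T.

B ≈ 194 μT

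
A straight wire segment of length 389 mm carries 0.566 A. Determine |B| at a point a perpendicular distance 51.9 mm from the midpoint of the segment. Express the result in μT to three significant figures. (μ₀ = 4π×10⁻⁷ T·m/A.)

For a finite straight segment, B = (μ₀I/4πd)(sinθ₁ + sinθ₂), where θ₁, θ₂ are the angles from the perpendicular to each end.
The perpendicular from the point meets the wire at its midpoint, so each end is L/2 = 0.1945 m away along the wire.
sinθ₁ = 0.1945/√(0.1945²+0.0519²) = 0.9662; sinθ₂ = 0.1945/√(0.1945²+0.0519²) = 0.9662.
B = (4π×10⁻⁷ × 0.566) / (4π × 0.0519) × (0.9662 + 0.9662) = 2.11×10⁻⁶ T.

B ≈ 2.11 μT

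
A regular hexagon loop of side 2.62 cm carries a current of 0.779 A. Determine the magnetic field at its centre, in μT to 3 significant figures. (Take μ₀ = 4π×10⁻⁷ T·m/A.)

Each side is a finite straight segment at perpendicular distance d = a/(2 tan(π/6)) = 0.02269 m from the centre, with end-angles ±π/6.
One side contributes B₁ = (μ₀I/4πd)·2 sin(π/6) = 3.43×10⁻⁶ T.
All 6 sides add in the same direction: B = 6 × 3.43×10⁻⁶ = 2.06×10⁻⁵ T.

B ≈ 20.6 μT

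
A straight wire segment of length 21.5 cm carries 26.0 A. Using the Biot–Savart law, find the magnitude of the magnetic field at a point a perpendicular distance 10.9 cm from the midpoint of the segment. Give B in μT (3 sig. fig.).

B ≈ 33.5 μT

For a finite straight segment, B = (μ₀I/4πd)(sinθ₁ + sinθ₂), where θ₁, θ₂ are the angles from the perpendicular to each end.
The perpendicular from the point meets the wire at its midpoint, so each end is L/2 = 0.1075 m away along the wire.
sinθ₁ = 0.1075/√(0.1075²+0.109²) = 0.7022; sinθ₂ = 0.1075/√(0.1075²+0.109²) = 0.7022.
B = (4π×10⁻⁷ × 26.0) / (4π × 0.109) × (0.7022 + 0.7022) = 3.35×10⁻⁵ T.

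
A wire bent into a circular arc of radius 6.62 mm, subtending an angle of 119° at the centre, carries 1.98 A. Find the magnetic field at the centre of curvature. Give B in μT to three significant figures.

The Biot–Savart field of a circular arc at its centre is B = μ₀Iφ/(4πR), with φ = 2.077 rad.
B = (4π×10⁻⁷ × 1.98 × 2.077) / (4π × 0.00662) = 6.21×10⁻⁵ T.

B ≈ 62.1 μT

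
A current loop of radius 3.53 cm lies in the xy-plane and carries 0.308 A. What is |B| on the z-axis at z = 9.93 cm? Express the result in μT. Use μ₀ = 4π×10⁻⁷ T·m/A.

B ≈ 0.206 μT

On the axis of a circular loop, B = μ₀IR² / [2(R²+z²)^(3/2)].
R² + z² = (0.0353)² + (0.0993)² = 0.01111 m², and (R²+z²)^(3/2) = 1.17×10⁻³ m³.
B = (4π×10⁻⁷ × 0.308 × 0.001246) / (2 × 1.17×10⁻³) = 2.06×10⁻⁷ T.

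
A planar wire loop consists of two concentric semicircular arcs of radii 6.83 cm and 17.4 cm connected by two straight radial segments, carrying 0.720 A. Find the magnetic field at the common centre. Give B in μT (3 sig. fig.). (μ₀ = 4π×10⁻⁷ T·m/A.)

The radial connectors point toward the centre, so dl × r̂ = 0 and they contribute nothing.
Each semicircle gives μ₀I/(4R): inner arc 3.31×10⁻⁶ T, outer arc 1.30×10⁻⁶ T.
The two arcs carry current in opposite angular senses, so their fields oppose: B = |3.31×10⁻⁶ − 1.30×10⁻⁶| = 2.01×10⁻⁶ T.

B ≈ 2.01 μT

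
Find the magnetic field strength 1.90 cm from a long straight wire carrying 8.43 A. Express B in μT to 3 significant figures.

For an infinitely long straight wire, B = μ₀I/(2πd).
B = (4π×10⁻⁷ × 8.43) / (2π × 0.019) = 8.87×10⁻⁵ T.

B ≈ 88.7 μT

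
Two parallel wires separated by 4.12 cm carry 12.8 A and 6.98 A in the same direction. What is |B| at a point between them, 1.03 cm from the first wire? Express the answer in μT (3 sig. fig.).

B ≈ 203 μT

Each long wire gives B = μ₀I/(2πd). Distances are d₁ = 0.0103 m and d₂ = 0.0309 m.
B₁ = 2.49×10⁻⁴ T, B₂ = 4.52×10⁻⁵ T.
Between parallel currents the two contributions point in opposite directions, so they subtract. B = |B₁ − B₂| = |2.49×10⁻⁴ − 4.52×10⁻⁵| = 2.03×10⁻⁴ T.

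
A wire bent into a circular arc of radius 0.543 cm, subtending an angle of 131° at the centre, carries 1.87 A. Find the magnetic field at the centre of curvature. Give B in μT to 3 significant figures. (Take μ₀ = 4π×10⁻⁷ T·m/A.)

B ≈ 78.7 μT

The Biot–Savart field of a circular arc at its centre is B = μ₀Iφ/(4πR), with φ = 2.286 rad.
B = (4π×10⁻⁷ × 1.87 × 2.286) / (4π × 0.00543) = 7.87×10⁻⁵ T.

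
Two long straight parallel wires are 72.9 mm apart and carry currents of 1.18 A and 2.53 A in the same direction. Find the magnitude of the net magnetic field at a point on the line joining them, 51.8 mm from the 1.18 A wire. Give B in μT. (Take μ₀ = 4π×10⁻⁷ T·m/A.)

B ≈ 19.4 μT

Each long wire gives B = μ₀I/(2πd). Distances are d₁ = 0.0518 m and d₂ = 0.0211 m.
B₁ = 4.56×10⁻⁶ T, B₂ = 2.40×10⁻⁵ T.
Between parallel currents the two contributions point in opposite directions, so they subtract. B = |B₁ − B₂| = |4.56×10⁻⁶ − 2.40×10⁻⁵| = 1.94×10⁻⁵ T.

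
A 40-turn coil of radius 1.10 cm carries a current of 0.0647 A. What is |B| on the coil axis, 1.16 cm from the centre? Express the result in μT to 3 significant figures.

For an N-turn flat coil, B = Nμ₀IR²/[2(R²+z²)^(3/2)] with R = 0.011 m, z = 0.0116 m.
B = 40 × 1.20×10⁻⁶ T = 4.82×10⁻⁵ T.

B ≈ 48.2 μT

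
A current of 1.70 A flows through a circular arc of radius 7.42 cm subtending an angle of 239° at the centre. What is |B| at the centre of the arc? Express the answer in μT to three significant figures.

B ≈ 9.56 μT

The Biot–Savart field of a circular arc at its centre is B = μ₀Iφ/(4πR), with φ = 4.171 rad.
B = (4π×10⁻⁷ × 1.70 × 4.171) / (4π × 0.0742) = 9.56×10⁻⁶ T.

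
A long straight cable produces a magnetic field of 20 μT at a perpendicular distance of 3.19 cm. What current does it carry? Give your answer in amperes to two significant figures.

For a long straight wire B = μ₀I/(2πd), so I = 2πdB/μ₀.
I = 2π × 0.0319 × 2.00×10⁻⁵ / (4π×10⁻⁷) = 3.19 A.

I ≈ 3.2 A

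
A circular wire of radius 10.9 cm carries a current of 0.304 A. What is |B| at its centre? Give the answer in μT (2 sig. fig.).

B ≈ 1.8 μT

At the centre of a circular loop the Biot–Savart law gives B = μ₀I/(2R).
B = (4π×10⁻⁷ × 0.304) / (2 × 0.109) = 1.75×10⁻⁶ T.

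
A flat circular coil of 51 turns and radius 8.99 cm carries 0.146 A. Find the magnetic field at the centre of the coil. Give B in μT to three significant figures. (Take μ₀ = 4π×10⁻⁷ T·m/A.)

For an N-turn flat coil, B = Nμ₀I/(2R) with R = 0.0899 m.
B = 51 × 1.02×10⁻⁶ T = 5.20×10⁻⁵ T.

B ≈ 52.0 μT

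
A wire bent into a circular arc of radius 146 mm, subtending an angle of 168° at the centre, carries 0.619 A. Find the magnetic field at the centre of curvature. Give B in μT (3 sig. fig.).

B ≈ 1.24 μT

The Biot–Savart field of a circular arc at its centre is B = μ₀Iφ/(4πR), with φ = 2.932 rad.
B = (4π×10⁻⁷ × 0.619 × 2.932) / (4π × 0.146) = 1.24×10⁻⁶ T.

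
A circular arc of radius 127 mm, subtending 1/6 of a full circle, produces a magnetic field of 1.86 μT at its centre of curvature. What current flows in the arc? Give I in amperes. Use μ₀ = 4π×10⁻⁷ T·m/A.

I ≈ 2.26 A

For a circular arc, B = μ₀Iφ/(4πR) with φ in radians; here φ = 1.047 rad.
So I = 4πRB/(μ₀φ) = 4π × 0.127 × 1.86×10⁻⁶ / (4π×10⁻⁷ × 1.047) = 2.26 A.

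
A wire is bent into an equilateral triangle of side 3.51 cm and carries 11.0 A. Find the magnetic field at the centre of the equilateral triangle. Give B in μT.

Each side is a finite straight segment at perpendicular distance d = a/(2 tan(π/3)) = 0.01013 m from the centre, with end-angles ±π/3.
One side contributes B₁ = (μ₀I/4πd)·2 sin(π/3) = 1.88×10⁻⁴ T.
All 3 sides add in the same direction: B = 3 × 1.88×10⁻⁴ = 5.64×10⁻⁴ T.

B ≈ 564 μT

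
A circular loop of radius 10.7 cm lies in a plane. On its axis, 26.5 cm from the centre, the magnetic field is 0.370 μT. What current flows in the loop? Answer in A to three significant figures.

I ≈ 1.20 A

On the axis of a loop, B = μ₀IR²/[2(R²+z²)^(3/2)], so I = 2B(R²+z²)^(3/2)/(μ₀R²).
R² + z² = 0.01145 + 0.07023 = 0.08167 m²; raised to 3/2 gives 2.33×10⁻² m³.
I = 2 × 3.70×10⁻⁷ × 2.33×10⁻² / (1.26×10⁻⁶ × 0.01145) = 1.20 A.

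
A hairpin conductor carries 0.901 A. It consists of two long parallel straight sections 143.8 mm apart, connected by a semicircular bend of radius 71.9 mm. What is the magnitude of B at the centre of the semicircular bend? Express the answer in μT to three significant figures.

The semicircular arc contributes B_arc = μ₀I·π/(4πR) = μ₀I/(4R) = 3.94×10⁻⁶ T.
Each semi-infinite lead is at perpendicular distance R = 0.0719 m from the centre, with the perpendicular foot at its near end, so it contributes μ₀I/(4πR); both point the same way, together 2.51×10⁻⁶ T.
Arc and leads all point the same direction: B = 3.94×10⁻⁶ + 2.51×10⁻⁶ = 6.44×10⁻⁶ T.

B ≈ 6.44 μT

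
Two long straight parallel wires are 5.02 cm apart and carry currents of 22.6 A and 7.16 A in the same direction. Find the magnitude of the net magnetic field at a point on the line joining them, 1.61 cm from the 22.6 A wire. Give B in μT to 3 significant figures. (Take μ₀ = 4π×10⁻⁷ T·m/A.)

B ≈ 239 μT

Each long wire gives B = μ₀I/(2πd). Distances are d₁ = 0.0161 m and d₂ = 0.0341 m.
B₁ = 2.81×10⁻⁴ T, B₂ = 4.20×10⁻⁵ T.
Between parallel currents the two contributions point in opposite directions, so they subtract. B = |B₁ − B₂| = |2.81×10⁻⁴ − 4.20×10⁻⁵| = 2.39×10⁻⁴ T.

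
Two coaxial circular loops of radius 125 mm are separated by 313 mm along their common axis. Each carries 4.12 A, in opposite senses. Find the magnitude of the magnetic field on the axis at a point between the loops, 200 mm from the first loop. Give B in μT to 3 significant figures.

Each loop contributes B = μ₀IR²/[2(R²+z²)^(3/2)] on the axis, with z measured from that loop.
Loop 1 (z = 0.2 m): B₁ = 3.08×10⁻⁶ T. Loop 2 (z = 0.113 m): B₂ = 8.45×10⁻⁶ T.
The fields oppose: B = |B₁ − B₂| = 5.37×10⁻⁶ T.

B ≈ 5.37 μT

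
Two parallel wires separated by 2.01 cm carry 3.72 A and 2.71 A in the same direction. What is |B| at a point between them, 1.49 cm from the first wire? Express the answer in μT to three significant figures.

Each long wire gives B = μ₀I/(2πd). Distances are d₁ = 0.0149 m and d₂ = 0.0052 m.
B₁ = 4.99×10⁻⁵ T, B₂ = 1.04×10⁻⁴ T.
Between parallel currents the two contributions point in opposite directions, so they subtract. B = |B₁ − B₂| = |4.99×10⁻⁵ − 1.04×10⁻⁴| = 5.43×10⁻⁵ T.

B ≈ 54.3 μT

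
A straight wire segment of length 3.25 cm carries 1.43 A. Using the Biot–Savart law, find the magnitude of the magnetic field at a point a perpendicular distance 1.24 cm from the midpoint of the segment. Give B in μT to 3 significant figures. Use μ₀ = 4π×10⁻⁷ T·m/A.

For a finite straight segment, B = (μ₀I/4πd)(sinθ₁ + sinθ₂), where θ₁, θ₂ are the angles from the perpendicular to each end.
The perpendicular from the point meets the wire at its midpoint, so each end is L/2 = 0.01625 m away along the wire.
sinθ₁ = 0.01625/√(0.01625²+0.0124²) = 0.7950; sinθ₂ = 0.01625/√(0.01625²+0.0124²) = 0.7950.
B = (4π×10⁻⁷ × 1.43) / (4π × 0.0124) × (0.7950 + 0.7950) = 1.83×10⁻⁵ T.

B ≈ 18.3 μT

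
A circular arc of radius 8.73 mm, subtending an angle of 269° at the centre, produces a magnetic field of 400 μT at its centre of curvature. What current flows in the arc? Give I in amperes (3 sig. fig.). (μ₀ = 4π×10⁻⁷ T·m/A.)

For a circular arc, B = μ₀Iφ/(4πR) with φ in radians; here φ = 4.695 rad.
So I = 4πRB/(μ₀φ) = 4π × 0.00873 × 4.00×10⁻⁴ / (4π×10⁻⁷ × 4.695) = 7.44 A.

I ≈ 7.44 A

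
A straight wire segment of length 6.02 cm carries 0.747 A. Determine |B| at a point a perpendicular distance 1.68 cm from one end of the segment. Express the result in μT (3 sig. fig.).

For a finite straight segment, B = (μ₀I/4πd)(sinθ₁ + sinθ₂), where θ₁, θ₂ are the angles from the perpendicular to each end.
The perpendicular foot is at one end, so the two end-offsets along the wire are 0 and L = 0.0602 m.
sinθ₁ = 0/√(0²+0.0168²) = 0.0000; sinθ₂ = 0.0602/√(0.0602²+0.0168²) = 0.9632.
B = (4π×10⁻⁷ × 0.747) / (4π × 0.0168) × (0.0000 + 0.9632) = 4.28×10⁻⁶ T.

B ≈ 4.28 μT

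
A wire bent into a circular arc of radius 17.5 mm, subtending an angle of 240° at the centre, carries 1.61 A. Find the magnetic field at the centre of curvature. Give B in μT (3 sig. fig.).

The Biot–Savart field of a circular arc at its centre is B = μ₀Iφ/(4πR), with φ = 4.189 rad.
B = (4π×10⁻⁷ × 1.61 × 4.189) / (4π × 0.0175) = 3.85×10⁻⁵ T.

B ≈ 38.5 μT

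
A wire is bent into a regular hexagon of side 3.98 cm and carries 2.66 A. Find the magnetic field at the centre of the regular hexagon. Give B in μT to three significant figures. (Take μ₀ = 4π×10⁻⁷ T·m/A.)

Each side is a finite straight segment at perpendicular distance d = a/(2 tan(π/6)) = 0.03447 m from the centre, with end-angles ±π/6.
One side contributes B₁ = (μ₀I/4πd)·2 sin(π/6) = 7.72×10⁻⁶ T.
All 6 sides add in the same direction: B = 6 × 7.72×10⁻⁶ = 4.63×10⁻⁵ T.

B ≈ 46.3 μT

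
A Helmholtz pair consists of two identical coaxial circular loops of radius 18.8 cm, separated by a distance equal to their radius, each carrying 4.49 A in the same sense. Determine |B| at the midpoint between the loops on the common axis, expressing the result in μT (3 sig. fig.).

B ≈ 21.5 μT

Each loop contributes B = μ₀IR²/[2(R²+z²)^(3/2)] on the axis, with z measured from that loop.
Loop 1 (z = 0.094 m): B₁ = 1.07×10⁻⁵ T. Loop 2 (z = 0.094 m): B₂ = 1.07×10⁻⁵ T.
The fields add: B = B₁ + B₂ = 2.15×10⁻⁵ T.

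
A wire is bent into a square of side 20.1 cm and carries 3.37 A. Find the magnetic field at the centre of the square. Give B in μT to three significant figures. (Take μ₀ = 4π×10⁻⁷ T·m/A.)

Each side is a finite straight segment at perpendicular distance d = a/(2 tan(π/4)) = 0.1005 m from the centre, with end-angles ±π/4.
One side contributes B₁ = (μ₀I/4πd)·2 sin(π/4) = 4.74×10⁻⁶ T.
All 4 sides add in the same direction: B = 4 × 4.74×10⁻⁶ = 1.90×10⁻⁵ T.

B ≈ 19.0 μT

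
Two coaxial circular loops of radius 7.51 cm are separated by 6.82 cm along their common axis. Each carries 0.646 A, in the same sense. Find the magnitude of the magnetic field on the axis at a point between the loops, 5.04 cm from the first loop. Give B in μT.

B ≈ 8.07 μT

Each loop contributes B = μ₀IR²/[2(R²+z²)^(3/2)] on the axis, with z measured from that loop.
Loop 1 (z = 0.0504 m): B₁ = 3.09×10⁻⁶ T. Loop 2 (z = 0.0178 m): B₂ = 4.98×10⁻⁶ T.
The fields add: B = B₁ + B₂ = 8.07×10⁻⁶ T.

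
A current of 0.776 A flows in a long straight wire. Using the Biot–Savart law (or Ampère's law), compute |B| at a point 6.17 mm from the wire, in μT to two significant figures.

B ≈ 25 μT

For an infinitely long straight wire, B = μ₀I/(2πd).
B = (4π×10⁻⁷ × 0.776) / (2π × 0.00617) = 2.52×10⁻⁵ T.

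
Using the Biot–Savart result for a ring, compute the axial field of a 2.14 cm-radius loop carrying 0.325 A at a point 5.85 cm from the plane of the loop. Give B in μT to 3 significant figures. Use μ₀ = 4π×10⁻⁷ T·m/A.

On the axis of a circular loop, B = μ₀IR² / [2(R²+z²)^(3/2)].
R² + z² = (0.0214)² + (0.0585)² = 0.00388 m², and (R²+z²)^(3/2) = 2.42×10⁻⁴ m³.
B = (4π×10⁻⁷ × 0.325 × 0.000458) / (2 × 2.42×10⁻⁴) = 3.87×10⁻⁷ T.

B ≈ 0.387 μT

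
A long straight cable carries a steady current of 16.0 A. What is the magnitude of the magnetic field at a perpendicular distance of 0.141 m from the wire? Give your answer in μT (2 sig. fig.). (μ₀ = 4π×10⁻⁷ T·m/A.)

B ≈ 23 μT

For an infinitely long straight wire, B = μ₀I/(2πd).
B = (4π×10⁻⁷ × 16.0) / (2π × 0.141) = 2.27×10⁻⁵ T.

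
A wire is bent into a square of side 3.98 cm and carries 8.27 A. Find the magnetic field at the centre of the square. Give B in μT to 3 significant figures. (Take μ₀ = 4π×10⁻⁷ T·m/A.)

Each side is a finite straight segment at perpendicular distance d = a/(2 tan(π/4)) = 0.0199 m from the centre, with end-angles ±π/4.
One side contributes B₁ = (μ₀I/4πd)·2 sin(π/4) = 5.88×10⁻⁵ T.
All 4 sides add in the same direction: B = 4 × 5.88×10⁻⁵ = 2.35×10⁻⁴ T.

B ≈ 235 μT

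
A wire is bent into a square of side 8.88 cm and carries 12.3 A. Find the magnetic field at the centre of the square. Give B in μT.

Each side is a finite straight segment at perpendicular distance d = a/(2 tan(π/4)) = 0.0444 m from the centre, with end-angles ±π/4.
One side contributes B₁ = (μ₀I/4πd)·2 sin(π/4) = 3.92×10⁻⁵ T.
All 4 sides add in the same direction: B = 4 × 3.92×10⁻⁵ = 1.57×10⁻⁴ T.

B ≈ 157 μT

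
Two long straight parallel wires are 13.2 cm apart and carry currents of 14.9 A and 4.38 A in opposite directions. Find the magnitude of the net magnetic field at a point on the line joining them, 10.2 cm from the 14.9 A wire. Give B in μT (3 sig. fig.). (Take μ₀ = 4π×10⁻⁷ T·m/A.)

B ≈ 58.4 μT

Each long wire gives B = μ₀I/(2πd). Distances are d₁ = 0.102 m and d₂ = 0.03 m.
B₁ = 2.92×10⁻⁵ T, B₂ = 2.92×10⁻⁵ T.
Between antiparallel currents both contributions point the same way, so they add. B = B₁ + B₂ = 2.92×10⁻⁵ + 2.92×10⁻⁵ = 5.84×10⁻⁵ T.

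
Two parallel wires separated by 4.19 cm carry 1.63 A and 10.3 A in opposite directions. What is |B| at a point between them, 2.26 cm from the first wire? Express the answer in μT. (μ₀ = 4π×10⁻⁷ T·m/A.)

B ≈ 121 μT

Each long wire gives B = μ₀I/(2πd). Distances are d₁ = 0.0226 m and d₂ = 0.0193 m.
B₁ = 1.44×10⁻⁵ T, B₂ = 1.07×10⁻⁴ T.
Between antiparallel currents both contributions point the same way, so they add. B = B₁ + B₂ = 1.44×10⁻⁵ + 1.07×10⁻⁴ = 1.21×10⁻⁴ T.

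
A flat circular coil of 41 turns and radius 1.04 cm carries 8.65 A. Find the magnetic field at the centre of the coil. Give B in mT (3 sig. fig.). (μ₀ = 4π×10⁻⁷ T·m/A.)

For an N-turn flat coil, B = Nμ₀I/(2R) with R = 0.0104 m.
B = 41 × 5.23×10⁻⁴ T = 2.14×10⁻² T.

B ≈ 21.4 mT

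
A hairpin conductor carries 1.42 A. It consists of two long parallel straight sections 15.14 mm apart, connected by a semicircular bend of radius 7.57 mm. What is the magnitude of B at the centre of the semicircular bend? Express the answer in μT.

The semicircular arc contributes B_arc = μ₀I·π/(4πR) = μ₀I/(4R) = 5.89×10⁻⁵ T.
Each semi-infinite lead is at perpendicular distance R = 0.00757 m from the centre, with the perpendicular foot at its near end, so it contributes μ₀I/(4πR); both point the same way, together 3.75×10⁻⁵ T.
Arc and leads all point the same direction: B = 5.89×10⁻⁵ + 3.75×10⁻⁵ = 9.64×10⁻⁵ T.

B ≈ 96.4 μT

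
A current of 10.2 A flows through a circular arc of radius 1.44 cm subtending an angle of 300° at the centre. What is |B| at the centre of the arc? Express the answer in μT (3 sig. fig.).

B ≈ 371 μT

The Biot–Savart field of a circular arc at its centre is B = μ₀Iφ/(4πR), with φ = 5.236 rad.
B = (4π×10⁻⁷ × 10.2 × 5.236) / (4π × 0.0144) = 3.71×10⁻⁴ T.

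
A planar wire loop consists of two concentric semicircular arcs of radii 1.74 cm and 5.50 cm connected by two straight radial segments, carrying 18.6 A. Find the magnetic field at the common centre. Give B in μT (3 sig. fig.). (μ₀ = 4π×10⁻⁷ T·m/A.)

The radial connectors point toward the centre, so dl × r̂ = 0 and they contribute nothing.
Each semicircle gives μ₀I/(4R): inner arc 3.36×10⁻⁴ T, outer arc 1.06×10⁻⁴ T.
The two arcs carry current in opposite angular senses, so their fields oppose: B = |3.36×10⁻⁴ − 1.06×10⁻⁴| = 2.30×10⁻⁴ T.

B ≈ 230 μT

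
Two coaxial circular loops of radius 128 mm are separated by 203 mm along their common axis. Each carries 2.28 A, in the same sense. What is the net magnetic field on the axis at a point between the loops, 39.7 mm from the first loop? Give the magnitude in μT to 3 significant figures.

Each loop contributes B = μ₀IR²/[2(R²+z²)^(3/2)] on the axis, with z measured from that loop.
Loop 1 (z = 0.0397 m): B₁ = 9.75×10⁻⁶ T. Loop 2 (z = 0.1633 m): B₂ = 2.63×10⁻⁶ T.
The fields add: B = B₁ + B₂ = 1.24×10⁻⁵ T.

B ≈ 12.4 μT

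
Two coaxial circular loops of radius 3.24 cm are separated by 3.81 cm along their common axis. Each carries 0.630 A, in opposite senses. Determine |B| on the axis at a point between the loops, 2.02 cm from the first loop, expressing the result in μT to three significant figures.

Each loop contributes B = μ₀IR²/[2(R²+z²)^(3/2)] on the axis, with z measured from that loop.
Loop 1 (z = 0.0202 m): B₁ = 7.47×10⁻⁶ T. Loop 2 (z = 0.0179 m): B₂ = 8.19×10⁻⁶ T.
The fields oppose: B = |B₁ − B₂| = 7.28×10⁻⁷ T.

B ≈ 0.728 μT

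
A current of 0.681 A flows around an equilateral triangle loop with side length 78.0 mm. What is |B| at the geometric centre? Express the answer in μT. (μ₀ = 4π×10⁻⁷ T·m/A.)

B ≈ 15.7 μT

Each side is a finite straight segment at perpendicular distance d = a/(2 tan(π/3)) = 0.02252 m from the centre, with end-angles ±π/3.
One side contributes B₁ = (μ₀I/4πd)·2 sin(π/3) = 5.24×10⁻⁶ T.
All 3 sides add in the same direction: B = 3 × 5.24×10⁻⁶ = 1.57×10⁻⁵ T.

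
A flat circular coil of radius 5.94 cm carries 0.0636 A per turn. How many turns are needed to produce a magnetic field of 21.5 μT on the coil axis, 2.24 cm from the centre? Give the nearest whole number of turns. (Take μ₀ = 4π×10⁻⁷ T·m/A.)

For an N-turn coil, B = Nμ₀IR²/[2(R²+z²)^(3/2)]. A single turn gives B₁ = 5.51×10⁻⁷ T with R = 0.0594 m, z = 0.0224 m.
N = B/B₁ = 2.15×10⁻⁵ / 5.51×10⁻⁷ = 39.01.

N = 39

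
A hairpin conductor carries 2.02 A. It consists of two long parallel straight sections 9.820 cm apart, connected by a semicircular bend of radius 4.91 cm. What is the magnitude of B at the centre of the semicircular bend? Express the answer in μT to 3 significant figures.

The semicircular arc contributes B_arc = μ₀I·π/(4πR) = μ₀I/(4R) = 1.29×10⁻⁵ T.
Each semi-infinite lead is at perpendicular distance R = 0.0491 m from the centre, with the perpendicular foot at its near end, so it contributes μ₀I/(4πR); both point the same way, together 8.23×10⁻⁶ T.
Arc and leads all point the same direction: B = 1.29×10⁻⁵ + 8.23×10⁻⁶ = 2.12×10⁻⁵ T.

B ≈ 21.2 μT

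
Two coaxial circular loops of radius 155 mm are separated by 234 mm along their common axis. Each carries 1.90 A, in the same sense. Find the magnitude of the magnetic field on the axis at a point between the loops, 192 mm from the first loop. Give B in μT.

Each loop contributes B = μ₀IR²/[2(R²+z²)^(3/2)] on the axis, with z measured from that loop.
Loop 1 (z = 0.192 m): B₁ = 1.91×10⁻⁶ T. Loop 2 (z = 0.042 m): B₂ = 6.93×10⁻⁶ T.
The fields add: B = B₁ + B₂ = 8.83×10⁻⁶ T.

B ≈ 8.83 μT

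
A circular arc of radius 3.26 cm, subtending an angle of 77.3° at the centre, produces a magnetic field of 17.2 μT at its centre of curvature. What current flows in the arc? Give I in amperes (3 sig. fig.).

For a circular arc, B = μ₀Iφ/(4πR) with φ in radians; here φ = 1.349 rad.
So I = 4πRB/(μ₀φ) = 4π × 0.0326 × 1.72×10⁻⁵ / (4π×10⁻⁷ × 1.349) = 4.16 A.

I ≈ 4.16 A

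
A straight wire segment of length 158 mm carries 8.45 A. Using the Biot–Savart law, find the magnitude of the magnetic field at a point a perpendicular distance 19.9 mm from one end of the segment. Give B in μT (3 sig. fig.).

For a finite straight segment, B = (μ₀I/4πd)(sinθ₁ + sinθ₂), where θ₁, θ₂ are the angles from the perpendicular to each end.
The perpendicular foot is at one end, so the two end-offsets along the wire are 0 and L = 0.158 m.
sinθ₁ = 0/√(0²+0.0199²) = 0.0000; sinθ₂ = 0.158/√(0.158²+0.0199²) = 0.9922.
B = (4π×10⁻⁷ × 8.45) / (4π × 0.0199) × (0.0000 + 0.9922) = 4.21×10⁻⁵ T.

B ≈ 42.1 μT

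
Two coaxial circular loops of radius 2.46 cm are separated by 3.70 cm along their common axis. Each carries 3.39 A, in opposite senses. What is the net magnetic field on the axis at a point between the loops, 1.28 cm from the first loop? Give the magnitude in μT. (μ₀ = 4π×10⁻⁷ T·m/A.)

Each loop contributes B = μ₀IR²/[2(R²+z²)^(3/2)] on the axis, with z measured from that loop.
Loop 1 (z = 0.0128 m): B₁ = 6.04×10⁻⁵ T. Loop 2 (z = 0.0242 m): B₂ = 3.14×10⁻⁵ T.
The fields oppose: B = |B₁ − B₂| = 2.91×10⁻⁵ T.

B ≈ 29.1 μT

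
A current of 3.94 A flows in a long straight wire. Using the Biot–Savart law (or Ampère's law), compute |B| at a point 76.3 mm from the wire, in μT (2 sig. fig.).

B ≈ 10 μT

For an infinitely long straight wire, B = μ₀I/(2πd).
B = (4π×10⁻⁷ × 3.94) / (2π × 0.0763) = 1.03×10⁻⁵ T.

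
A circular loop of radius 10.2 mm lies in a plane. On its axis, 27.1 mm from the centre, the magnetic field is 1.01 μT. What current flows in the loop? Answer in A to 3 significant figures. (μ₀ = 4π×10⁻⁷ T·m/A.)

I ≈ 0.375 A

On the axis of a loop, B = μ₀IR²/[2(R²+z²)^(3/2)], so I = 2B(R²+z²)^(3/2)/(μ₀R²).
R² + z² = 0.000104 + 0.0007344 = 0.0008385 m²; raised to 3/2 gives 2.43×10⁻⁵ m³.
I = 2 × 1.01×10⁻⁶ × 2.43×10⁻⁵ / (1.26×10⁻⁶ × 0.000104) = 0.375 A.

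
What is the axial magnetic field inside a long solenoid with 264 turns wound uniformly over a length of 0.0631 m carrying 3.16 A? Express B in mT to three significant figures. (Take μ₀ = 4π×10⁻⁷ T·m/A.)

B ≈ 16.6 mT

Inside a long solenoid, B = μ₀nI with n = 4184 turns/m.
B = 4π×10⁻⁷ × 4184 × 3.16 = 1.66×10⁻² T.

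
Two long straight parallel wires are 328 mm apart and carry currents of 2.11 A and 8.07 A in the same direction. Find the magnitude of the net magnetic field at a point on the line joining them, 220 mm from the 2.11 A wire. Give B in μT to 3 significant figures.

B ≈ 13.0 μT

Each long wire gives B = μ₀I/(2πd). Distances are d₁ = 0.22 m and d₂ = 0.108 m.
B₁ = 1.92×10⁻⁶ T, B₂ = 1.49×10⁻⁵ T.
Between parallel currents the two contributions point in opposite directions, so they subtract. B = |B₁ − B₂| = |1.92×10⁻⁶ − 1.49×10⁻⁵| = 1.30×10⁻⁵ T.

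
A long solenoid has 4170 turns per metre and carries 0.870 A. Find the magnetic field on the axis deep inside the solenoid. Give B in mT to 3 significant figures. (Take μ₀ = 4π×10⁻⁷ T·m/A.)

B ≈ 4.56 mT

Inside a long solenoid, B = μ₀nI with n = 4170 turns/m.
B = 4π×10⁻⁷ × 4170 × 0.870 = 4.56×10⁻³ T.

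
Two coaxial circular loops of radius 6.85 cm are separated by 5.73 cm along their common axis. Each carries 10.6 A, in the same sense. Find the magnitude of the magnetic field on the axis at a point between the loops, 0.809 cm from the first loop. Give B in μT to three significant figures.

Each loop contributes B = μ₀IR²/[2(R²+z²)^(3/2)] on the axis, with z measured from that loop.
Loop 1 (z = 0.00809 m): B₁ = 9.52×10⁻⁵ T. Loop 2 (z = 0.04921 m): B₂ = 5.21×10⁻⁵ T.
The fields add: B = B₁ + B₂ = 1.47×10⁻⁴ T.

B ≈ 147 μT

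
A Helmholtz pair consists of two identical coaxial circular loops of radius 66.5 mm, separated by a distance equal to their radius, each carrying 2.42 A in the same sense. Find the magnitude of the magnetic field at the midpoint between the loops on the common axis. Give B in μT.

B ≈ 32.7 μT

Each loop contributes B = μ₀IR²/[2(R²+z²)^(3/2)] on the axis, with z measured from that loop.
Loop 1 (z = 0.03325 m): B₁ = 1.64×10⁻⁵ T. Loop 2 (z = 0.03325 m): B₂ = 1.64×10⁻⁵ T.
The fields add: B = B₁ + B₂ = 3.27×10⁻⁵ T.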